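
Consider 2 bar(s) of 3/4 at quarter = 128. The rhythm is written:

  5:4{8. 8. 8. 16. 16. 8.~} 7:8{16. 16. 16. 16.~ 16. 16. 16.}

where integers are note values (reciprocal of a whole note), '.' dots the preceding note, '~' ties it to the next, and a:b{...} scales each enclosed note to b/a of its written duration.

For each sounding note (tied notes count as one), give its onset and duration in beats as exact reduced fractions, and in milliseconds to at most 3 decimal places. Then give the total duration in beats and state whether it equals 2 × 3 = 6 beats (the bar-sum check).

1) 0.0ms=0b +281.25ms=3/5b
2) 281.25ms=3/5b +281.25ms=3/5b
3) 562.5ms=6/5b +281.25ms=3/5b
4) 843.75ms=9/5b +140.625ms=3/10b
5) 984.375ms=21/10b +140.625ms=3/10b
6) 1125.0ms=12/5b +482.143ms=36/35b
7) 1607.143ms=24/7b +200.893ms=3/7b
8) 1808.036ms=27/7b +200.893ms=3/7b
9) 2008.929ms=30/7b +401.786ms=6/7b
10) 2410.714ms=36/7b +200.893ms=3/7b
11) 2611.607ms=39/7b +200.893ms=3/7b
Σ=6b of 6 (128bpm 3/4) — PASS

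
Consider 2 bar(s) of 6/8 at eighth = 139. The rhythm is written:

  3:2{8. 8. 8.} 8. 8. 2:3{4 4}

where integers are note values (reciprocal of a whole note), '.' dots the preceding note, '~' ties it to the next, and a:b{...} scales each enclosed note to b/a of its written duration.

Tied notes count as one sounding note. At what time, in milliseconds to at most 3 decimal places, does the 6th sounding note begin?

1. 0.0ms @ 0 + 431.655ms (1)
2. 431.655ms @ 1 + 431.655ms (1)
3. 863.309ms @ 2 + 431.655ms (1)
4. 1294.964ms @ 3 + 647.482ms (3/2)
5. 1942.446ms @ 9/2 + 647.482ms (3/2)
6. 2589.928ms @ 6 + 1294.964ms (3)
7. 3884.892ms @ 9 + 1294.964ms (3)

note 6 onset = 6b = 2589.928ms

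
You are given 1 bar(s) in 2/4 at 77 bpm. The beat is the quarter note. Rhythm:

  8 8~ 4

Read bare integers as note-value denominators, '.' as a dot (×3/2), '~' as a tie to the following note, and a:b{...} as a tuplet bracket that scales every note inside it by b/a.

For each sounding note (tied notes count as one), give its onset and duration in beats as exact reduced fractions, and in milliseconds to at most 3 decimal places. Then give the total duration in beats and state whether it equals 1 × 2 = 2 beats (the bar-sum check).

1) 0.0ms=0b +389.61ms=1/2b
2) 389.61ms=1/2b +1168.831ms=3/2b
Σ=2b of 2 (77bpm 2/4) — PASS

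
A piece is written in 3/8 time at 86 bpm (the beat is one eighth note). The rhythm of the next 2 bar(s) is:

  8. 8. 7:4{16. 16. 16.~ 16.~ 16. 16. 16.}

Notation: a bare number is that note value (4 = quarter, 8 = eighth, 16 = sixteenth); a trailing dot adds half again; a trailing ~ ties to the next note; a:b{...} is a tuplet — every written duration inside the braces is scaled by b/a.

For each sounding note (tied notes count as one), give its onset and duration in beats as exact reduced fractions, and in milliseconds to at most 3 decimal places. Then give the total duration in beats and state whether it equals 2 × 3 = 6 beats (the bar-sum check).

1) 0.0ms=0b +1046.512ms=3/2b
2) 1046.512ms=3/2b +1046.512ms=3/2b
3) 2093.023ms=3b +299.003ms=3/7b
4) 2392.027ms=24/7b +299.003ms=3/7b
5) 2691.03ms=27/7b +897.01ms=9/7b
6) 3588.04ms=36/7b +299.003ms=3/7b
7) 3887.043ms=39/7b +299.003ms=3/7b
Σ=6b of 6 (86bpm 3/8) — PASS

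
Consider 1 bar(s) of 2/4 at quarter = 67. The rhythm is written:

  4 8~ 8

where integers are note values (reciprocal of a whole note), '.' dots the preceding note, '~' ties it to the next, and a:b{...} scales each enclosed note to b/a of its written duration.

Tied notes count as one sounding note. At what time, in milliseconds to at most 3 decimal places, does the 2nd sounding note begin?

1. 0.0ms @ 0 + 895.522ms (1)
2. 895.522ms @ 1 + 895.522ms (1)

note 2 onset = 1b = 895.522ms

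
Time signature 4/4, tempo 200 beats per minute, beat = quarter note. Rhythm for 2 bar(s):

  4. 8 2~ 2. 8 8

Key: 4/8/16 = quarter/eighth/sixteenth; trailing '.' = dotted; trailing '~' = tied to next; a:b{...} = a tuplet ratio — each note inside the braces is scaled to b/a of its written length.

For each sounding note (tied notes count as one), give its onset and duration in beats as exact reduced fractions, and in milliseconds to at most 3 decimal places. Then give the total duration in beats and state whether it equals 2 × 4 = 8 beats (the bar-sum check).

1) 0.0ms=0b +450.0ms=3/2b
2) 450.0ms=3/2b +150.0ms=1/2b
3) 600.0ms=2b +1500.0ms=5b
4) 2100.0ms=7b +150.0ms=1/2b
5) 2250.0ms=15/2b +150.0ms=1/2b
Σ=8b of 8 (200bpm 4/4) — PASS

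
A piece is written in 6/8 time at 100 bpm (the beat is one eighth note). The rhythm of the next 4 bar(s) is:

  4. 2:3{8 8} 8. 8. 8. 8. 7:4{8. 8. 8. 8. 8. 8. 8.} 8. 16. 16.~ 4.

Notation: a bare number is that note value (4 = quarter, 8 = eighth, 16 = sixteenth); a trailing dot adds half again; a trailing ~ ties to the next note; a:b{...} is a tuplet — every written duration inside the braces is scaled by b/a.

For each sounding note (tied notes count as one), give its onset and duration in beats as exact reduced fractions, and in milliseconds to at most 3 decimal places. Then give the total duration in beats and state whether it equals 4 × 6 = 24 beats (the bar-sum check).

1) 0.0ms=0b +1800.0ms=3b
2) 1800.0ms=3b +900.0ms=3/2b
3) 2700.0ms=9/2b +900.0ms=3/2b
4) 3600.0ms=6b +900.0ms=3/2b
5) 4500.0ms=15/2b +900.0ms=3/2b
6) 5400.0ms=9b +900.0ms=3/2b
7) 6300.0ms=21/2b +900.0ms=3/2b
8) 7200.0ms=12b +514.286ms=6/7b
9) 7714.286ms=90/7b +514.286ms=6/7b
10) 8228.571ms=96/7b +514.286ms=6/7b
11) 8742.857ms=102/7b +514.286ms=6/7b
12) 9257.143ms=108/7b +514.286ms=6/7b
13) 9771.429ms=114/7b +514.286ms=6/7b
14) 10285.714ms=120/7b +514.286ms=6/7b
15) 10800.0ms=18b +900.0ms=3/2b
16) 11700.0ms=39/2b +450.0ms=3/4b
17) 12150.0ms=81/4b +2250.0ms=15/4b
Σ=24b of 24 (100bpm 6/8) — PASS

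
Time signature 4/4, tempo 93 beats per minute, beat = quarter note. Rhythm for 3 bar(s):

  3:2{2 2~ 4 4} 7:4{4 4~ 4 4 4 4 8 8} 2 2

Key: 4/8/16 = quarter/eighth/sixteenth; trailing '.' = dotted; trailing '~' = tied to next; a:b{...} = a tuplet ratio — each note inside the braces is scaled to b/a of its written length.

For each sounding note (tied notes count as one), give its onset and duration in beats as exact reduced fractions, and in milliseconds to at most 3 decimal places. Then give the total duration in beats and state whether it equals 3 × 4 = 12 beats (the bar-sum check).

1) 0.0ms=0b +860.215ms=4/3b
2) 860.215ms=4/3b +1290.323ms=2b
3) 2150.538ms=10/3b +430.108ms=2/3b
4) 2580.645ms=4b +368.664ms=4/7b
5) 2949.309ms=32/7b +737.327ms=8/7b
6) 3686.636ms=40/7b +368.664ms=4/7b
7) 4055.3ms=44/7b +368.664ms=4/7b
8) 4423.963ms=48/7b +368.664ms=4/7b
9) 4792.627ms=52/7b +184.332ms=2/7b
10) 4976.959ms=54/7b +184.332ms=2/7b
11) 5161.29ms=8b +1290.323ms=2b
12) 6451.613ms=10b +1290.323ms=2b
Σ=12b of 12 (93bpm 4/4) — PASS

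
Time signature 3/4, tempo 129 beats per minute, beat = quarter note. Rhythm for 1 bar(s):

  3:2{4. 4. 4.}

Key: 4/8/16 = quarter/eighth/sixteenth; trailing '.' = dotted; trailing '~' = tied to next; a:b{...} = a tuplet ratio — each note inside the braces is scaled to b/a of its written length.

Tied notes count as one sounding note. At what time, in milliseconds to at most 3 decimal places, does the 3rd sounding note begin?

1. 0.0ms @ 0 + 465.116ms (1)
2. 465.116ms @ 1 + 465.116ms (1)
3. 930.233ms @ 2 + 465.116ms (1)

note 3 onset = 2b = 930.233ms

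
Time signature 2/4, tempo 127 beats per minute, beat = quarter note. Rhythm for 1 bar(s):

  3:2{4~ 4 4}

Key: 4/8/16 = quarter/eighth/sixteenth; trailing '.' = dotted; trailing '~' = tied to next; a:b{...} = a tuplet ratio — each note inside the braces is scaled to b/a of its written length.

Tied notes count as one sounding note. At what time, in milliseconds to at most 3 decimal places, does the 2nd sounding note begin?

note 2 onset = 4/3b = 629.921ms

1. 0.0ms @ 0 + 629.921ms (4/3)
2. 629.921ms @ 4/3 + 314.961ms (2/3)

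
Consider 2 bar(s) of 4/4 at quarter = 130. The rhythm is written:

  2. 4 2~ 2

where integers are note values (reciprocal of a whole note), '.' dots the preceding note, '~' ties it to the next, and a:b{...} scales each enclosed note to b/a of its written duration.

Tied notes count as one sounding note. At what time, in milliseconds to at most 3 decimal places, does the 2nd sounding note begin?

note 2 onset = 3b = 1384.615ms

1. 0.0ms @ 0 + 1384.615ms (3)
2. 1384.615ms @ 3 + 461.538ms (1)
3. 1846.154ms @ 4 + 1846.154ms (4)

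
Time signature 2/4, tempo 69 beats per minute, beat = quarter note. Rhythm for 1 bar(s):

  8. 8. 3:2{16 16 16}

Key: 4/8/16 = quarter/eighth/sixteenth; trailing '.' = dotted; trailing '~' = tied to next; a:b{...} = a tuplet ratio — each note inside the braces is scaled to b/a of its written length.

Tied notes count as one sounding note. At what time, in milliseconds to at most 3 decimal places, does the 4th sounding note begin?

1. 0.0ms @ 0 + 652.174ms (3/4)
2. 652.174ms @ 3/4 + 652.174ms (3/4)
3. 1304.348ms @ 3/2 + 144.928ms (1/6)
4. 1449.275ms @ 5/3 + 144.928ms (1/6)
5. 1594.203ms @ 11/6 + 144.928ms (1/6)

note 4 onset = 5/3b = 1449.275ms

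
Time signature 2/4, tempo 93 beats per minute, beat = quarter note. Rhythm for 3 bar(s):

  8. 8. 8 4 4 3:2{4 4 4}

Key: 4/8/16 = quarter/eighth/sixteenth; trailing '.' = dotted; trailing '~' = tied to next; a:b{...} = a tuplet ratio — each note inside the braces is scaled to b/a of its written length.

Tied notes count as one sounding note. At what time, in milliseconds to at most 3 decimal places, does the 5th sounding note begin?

note 5 onset = 3b = 1935.484ms

1. 0.0ms @ 0 + 483.871ms (3/4)
2. 483.871ms @ 3/4 + 483.871ms (3/4)
3. 967.742ms @ 3/2 + 322.581ms (1/2)
4. 1290.323ms @ 2 + 645.161ms (1)
5. 1935.484ms @ 3 + 645.161ms (1)
6. 2580.645ms @ 4 + 430.108ms (2/3)
7. 3010.753ms @ 14/3 + 430.108ms (2/3)
8. 3440.86ms @ 16/3 + 430.108ms (2/3)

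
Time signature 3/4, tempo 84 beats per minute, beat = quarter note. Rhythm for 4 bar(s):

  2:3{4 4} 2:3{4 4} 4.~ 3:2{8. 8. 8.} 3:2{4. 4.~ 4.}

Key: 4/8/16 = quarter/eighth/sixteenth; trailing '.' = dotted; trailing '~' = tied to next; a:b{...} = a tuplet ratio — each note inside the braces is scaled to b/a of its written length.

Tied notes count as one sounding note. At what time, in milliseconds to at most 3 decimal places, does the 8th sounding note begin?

note 8 onset = 9b = 6428.571ms

1. 0.0ms @ 0 + 1071.429ms (3/2)
2. 1071.429ms @ 3/2 + 1071.429ms (3/2)
3. 2142.857ms @ 3 + 1071.429ms (3/2)
4. 3214.286ms @ 9/2 + 1071.429ms (3/2)
5. 4285.714ms @ 6 + 1428.571ms (2)
6. 5714.286ms @ 8 + 357.143ms (1/2)
7. 6071.429ms @ 17/2 + 357.143ms (1/2)
8. 6428.571ms @ 9 + 714.286ms (1)
9. 7142.857ms @ 10 + 1428.571ms (2)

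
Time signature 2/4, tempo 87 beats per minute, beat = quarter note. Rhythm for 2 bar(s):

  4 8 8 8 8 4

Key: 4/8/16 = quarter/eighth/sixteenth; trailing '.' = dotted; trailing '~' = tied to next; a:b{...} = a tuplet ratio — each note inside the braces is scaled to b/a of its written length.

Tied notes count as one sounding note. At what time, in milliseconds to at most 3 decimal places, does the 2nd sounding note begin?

note 2 onset = 1b = 689.655ms

1. 0.0ms @ 0 + 689.655ms (1)
2. 689.655ms @ 1 + 344.828ms (1/2)
3. 1034.483ms @ 3/2 + 344.828ms (1/2)
4. 1379.31ms @ 2 + 344.828ms (1/2)
5. 1724.138ms @ 5/2 + 344.828ms (1/2)
6. 2068.966ms @ 3 + 689.655ms (1)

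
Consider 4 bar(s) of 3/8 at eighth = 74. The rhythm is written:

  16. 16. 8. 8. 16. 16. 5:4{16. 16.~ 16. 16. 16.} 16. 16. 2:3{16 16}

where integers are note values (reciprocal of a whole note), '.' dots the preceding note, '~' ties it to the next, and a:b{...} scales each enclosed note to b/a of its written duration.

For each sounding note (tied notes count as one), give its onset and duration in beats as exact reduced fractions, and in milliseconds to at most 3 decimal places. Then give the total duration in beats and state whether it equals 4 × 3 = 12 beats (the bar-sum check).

1) 0.0ms=0b +608.108ms=3/4b
2) 608.108ms=3/4b +608.108ms=3/4b
3) 1216.216ms=3/2b +1216.216ms=3/2b
4) 2432.432ms=3b +1216.216ms=3/2b
5) 3648.649ms=9/2b +608.108ms=3/4b
6) 4256.757ms=21/4b +608.108ms=3/4b
7) 4864.865ms=6b +486.486ms=3/5b
8) 5351.351ms=33/5b +972.973ms=6/5b
9) 6324.324ms=39/5b +486.486ms=3/5b
10) 6810.811ms=42/5b +486.486ms=3/5b
11) 7297.297ms=9b +608.108ms=3/4b
12) 7905.405ms=39/4b +608.108ms=3/4b
13) 8513.514ms=21/2b +608.108ms=3/4b
14) 9121.622ms=45/4b +608.108ms=3/4b
Σ=12b of 12 (74bpm 3/8) — PASS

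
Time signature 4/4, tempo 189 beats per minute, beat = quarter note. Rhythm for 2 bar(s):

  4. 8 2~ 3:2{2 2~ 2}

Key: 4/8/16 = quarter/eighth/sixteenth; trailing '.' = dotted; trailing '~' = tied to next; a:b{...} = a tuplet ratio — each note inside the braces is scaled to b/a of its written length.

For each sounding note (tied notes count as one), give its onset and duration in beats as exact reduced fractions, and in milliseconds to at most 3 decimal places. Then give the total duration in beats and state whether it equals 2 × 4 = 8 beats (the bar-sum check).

1) 0.0ms=0b +476.19ms=3/2b
2) 476.19ms=3/2b +158.73ms=1/2b
3) 634.921ms=2b +1058.201ms=10/3b
4) 1693.122ms=16/3b +846.561ms=8/3b
Σ=8b of 8 (189bpm 4/4) — PASS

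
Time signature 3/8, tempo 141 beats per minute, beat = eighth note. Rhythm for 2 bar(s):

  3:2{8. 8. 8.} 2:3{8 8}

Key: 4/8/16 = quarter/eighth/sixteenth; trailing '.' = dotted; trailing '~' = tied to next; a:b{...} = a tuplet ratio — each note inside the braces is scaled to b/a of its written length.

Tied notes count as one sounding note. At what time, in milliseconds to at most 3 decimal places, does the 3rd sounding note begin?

note 3 onset = 2b = 851.064ms

1. 0.0ms @ 0 + 425.532ms (1)
2. 425.532ms @ 1 + 425.532ms (1)
3. 851.064ms @ 2 + 425.532ms (1)
4. 1276.596ms @ 3 + 638.298ms (3/2)
5. 1914.894ms @ 9/2 + 638.298ms (3/2)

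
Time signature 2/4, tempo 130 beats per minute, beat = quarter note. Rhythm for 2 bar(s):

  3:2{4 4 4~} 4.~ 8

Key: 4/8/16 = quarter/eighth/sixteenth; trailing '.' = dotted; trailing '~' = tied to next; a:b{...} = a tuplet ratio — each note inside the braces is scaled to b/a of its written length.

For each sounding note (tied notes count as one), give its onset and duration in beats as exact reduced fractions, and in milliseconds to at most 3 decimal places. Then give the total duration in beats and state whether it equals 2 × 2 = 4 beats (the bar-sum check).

1) 0.0ms=0b +307.692ms=2/3b
2) 307.692ms=2/3b +307.692ms=2/3b
3) 615.385ms=4/3b +1230.769ms=8/3b
Σ=4b of 4 (130bpm 2/4) — PASS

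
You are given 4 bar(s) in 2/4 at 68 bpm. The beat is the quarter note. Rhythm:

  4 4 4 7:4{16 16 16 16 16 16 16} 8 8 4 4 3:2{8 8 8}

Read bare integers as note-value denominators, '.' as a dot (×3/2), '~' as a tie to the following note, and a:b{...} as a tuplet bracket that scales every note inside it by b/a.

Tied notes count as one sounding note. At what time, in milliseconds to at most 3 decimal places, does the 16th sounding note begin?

note 16 onset = 22/3b = 6470.588ms

1. 0.0ms @ 0 + 882.353ms (1)
2. 882.353ms @ 1 + 882.353ms (1)
3. 1764.706ms @ 2 + 882.353ms (1)
4. 2647.059ms @ 3 + 126.05ms (1/7)
5. 2773.109ms @ 22/7 + 126.05ms (1/7)
6. 2899.16ms @ 23/7 + 126.05ms (1/7)
7. 3025.21ms @ 24/7 + 126.05ms (1/7)
8. 3151.261ms @ 25/7 + 126.05ms (1/7)
9. 3277.311ms @ 26/7 + 126.05ms (1/7)
10. 3403.361ms @ 27/7 + 126.05ms (1/7)
11. 3529.412ms @ 4 + 441.176ms (1/2)
12. 3970.588ms @ 9/2 + 441.176ms (1/2)
13. 4411.765ms @ 5 + 882.353ms (1)
14. 5294.118ms @ 6 + 882.353ms (1)
15. 6176.471ms @ 7 + 294.118ms (1/3)
16. 6470.588ms @ 22/3 + 294.118ms (1/3)
17. 6764.706ms @ 23/3 + 294.118ms (1/3)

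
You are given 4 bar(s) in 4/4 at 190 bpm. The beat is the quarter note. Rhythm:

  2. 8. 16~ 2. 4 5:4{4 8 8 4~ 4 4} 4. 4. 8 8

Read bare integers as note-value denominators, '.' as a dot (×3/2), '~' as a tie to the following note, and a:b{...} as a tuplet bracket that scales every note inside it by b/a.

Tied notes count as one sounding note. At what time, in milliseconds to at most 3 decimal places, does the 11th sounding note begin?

1. 0.0ms @ 0 + 947.368ms (3)
2. 947.368ms @ 3 + 236.842ms (3/4)
3. 1184.211ms @ 15/4 + 1026.316ms (13/4)
4. 2210.526ms @ 7 + 315.789ms (1)
5. 2526.316ms @ 8 + 252.632ms (4/5)
6. 2778.947ms @ 44/5 + 126.316ms (2/5)
7. 2905.263ms @ 46/5 + 126.316ms (2/5)
8. 3031.579ms @ 48/5 + 505.263ms (8/5)
9. 3536.842ms @ 56/5 + 252.632ms (4/5)
10. 3789.474ms @ 12 + 473.684ms (3/2)
11. 4263.158ms @ 27/2 + 473.684ms (3/2)
12. 4736.842ms @ 15 + 157.895ms (1/2)
13. 4894.737ms @ 31/2 + 157.895ms (1/2)

note 11 onset = 27/2b = 4263.158ms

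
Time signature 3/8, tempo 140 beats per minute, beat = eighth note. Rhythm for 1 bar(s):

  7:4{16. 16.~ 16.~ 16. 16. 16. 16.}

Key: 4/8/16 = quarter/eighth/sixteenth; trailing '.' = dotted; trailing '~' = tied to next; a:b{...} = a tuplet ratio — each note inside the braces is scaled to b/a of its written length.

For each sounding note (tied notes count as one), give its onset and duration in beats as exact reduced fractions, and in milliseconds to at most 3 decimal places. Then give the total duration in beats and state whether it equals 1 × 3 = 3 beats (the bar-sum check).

1) 0.0ms=0b +183.673ms=3/7b
2) 183.673ms=3/7b +551.02ms=9/7b
3) 734.694ms=12/7b +183.673ms=3/7b
4) 918.367ms=15/7b +183.673ms=3/7b
5) 1102.041ms=18/7b +183.673ms=3/7b
Σ=3b of 3 (140bpm 3/8) — PASS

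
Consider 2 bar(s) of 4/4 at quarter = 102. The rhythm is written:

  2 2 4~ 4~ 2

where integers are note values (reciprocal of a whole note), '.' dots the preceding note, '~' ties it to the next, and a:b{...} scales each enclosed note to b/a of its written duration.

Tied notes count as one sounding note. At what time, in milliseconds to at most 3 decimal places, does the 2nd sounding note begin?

1. 0.0ms @ 0 + 1176.471ms (2)
2. 1176.471ms @ 2 + 1176.471ms (2)
3. 2352.941ms @ 4 + 2352.941ms (4)

note 2 onset = 2b = 1176.471ms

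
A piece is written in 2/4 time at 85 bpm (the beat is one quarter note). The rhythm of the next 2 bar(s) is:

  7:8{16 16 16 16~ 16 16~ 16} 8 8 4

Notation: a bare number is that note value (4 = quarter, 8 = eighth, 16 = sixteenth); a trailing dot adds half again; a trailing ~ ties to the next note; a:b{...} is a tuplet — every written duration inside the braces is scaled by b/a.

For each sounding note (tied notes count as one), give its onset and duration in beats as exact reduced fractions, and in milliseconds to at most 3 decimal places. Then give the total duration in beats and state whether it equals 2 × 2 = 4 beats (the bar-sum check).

1) 0.0ms=0b +201.681ms=2/7b
2) 201.681ms=2/7b +201.681ms=2/7b
3) 403.361ms=4/7b +201.681ms=2/7b
4) 605.042ms=6/7b +403.361ms=4/7b
5) 1008.403ms=10/7b +403.361ms=4/7b
6) 1411.765ms=2b +352.941ms=1/2b
7) 1764.706ms=5/2b +352.941ms=1/2b
8) 2117.647ms=3b +705.882ms=1b
Σ=4b of 4 (85bpm 2/4) — PASS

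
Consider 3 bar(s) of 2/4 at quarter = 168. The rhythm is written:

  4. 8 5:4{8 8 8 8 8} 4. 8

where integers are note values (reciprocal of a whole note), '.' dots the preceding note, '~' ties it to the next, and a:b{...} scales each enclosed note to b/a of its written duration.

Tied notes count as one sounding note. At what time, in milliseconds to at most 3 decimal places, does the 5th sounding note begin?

note 5 onset = 14/5b = 1000.0ms

1. 0.0ms @ 0 + 535.714ms (3/2)
2. 535.714ms @ 3/2 + 178.571ms (1/2)
3. 714.286ms @ 2 + 142.857ms (2/5)
4. 857.143ms @ 12/5 + 142.857ms (2/5)
5. 1000.0ms @ 14/5 + 142.857ms (2/5)
6. 1142.857ms @ 16/5 + 142.857ms (2/5)
7. 1285.714ms @ 18/5 + 142.857ms (2/5)
8. 1428.571ms @ 4 + 535.714ms (3/2)
9. 1964.286ms @ 11/2 + 178.571ms (1/2)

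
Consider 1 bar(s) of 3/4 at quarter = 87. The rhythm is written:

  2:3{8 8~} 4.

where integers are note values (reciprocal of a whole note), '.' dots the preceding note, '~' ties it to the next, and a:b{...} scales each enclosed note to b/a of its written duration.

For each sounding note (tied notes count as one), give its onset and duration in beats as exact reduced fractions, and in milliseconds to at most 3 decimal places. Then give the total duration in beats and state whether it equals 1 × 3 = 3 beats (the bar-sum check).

1) 0.0ms=0b +517.241ms=3/4b
2) 517.241ms=3/4b +1551.724ms=9/4b
Σ=3b of 3 (87bpm 3/4) — PASS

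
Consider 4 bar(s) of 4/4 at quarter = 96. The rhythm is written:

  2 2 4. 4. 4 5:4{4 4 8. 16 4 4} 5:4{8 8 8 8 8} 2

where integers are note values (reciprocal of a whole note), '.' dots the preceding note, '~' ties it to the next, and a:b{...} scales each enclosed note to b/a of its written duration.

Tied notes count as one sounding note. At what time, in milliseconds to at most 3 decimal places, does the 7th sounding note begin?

note 7 onset = 44/5b = 5500.0ms

1. 0.0ms @ 0 + 1250.0ms (2)
2. 1250.0ms @ 2 + 1250.0ms (2)
3. 2500.0ms @ 4 + 937.5ms (3/2)
4. 3437.5ms @ 11/2 + 937.5ms (3/2)
5. 4375.0ms @ 7 + 625.0ms (1)
6. 5000.0ms @ 8 + 500.0ms (4/5)
7. 5500.0ms @ 44/5 + 500.0ms (4/5)
8. 6000.0ms @ 48/5 + 375.0ms (3/5)
9. 6375.0ms @ 51/5 + 125.0ms (1/5)
10. 6500.0ms @ 52/5 + 500.0ms (4/5)
11. 7000.0ms @ 56/5 + 500.0ms (4/5)
12. 7500.0ms @ 12 + 250.0ms (2/5)
13. 7750.0ms @ 62/5 + 250.0ms (2/5)
14. 8000.0ms @ 64/5 + 250.0ms (2/5)
15. 8250.0ms @ 66/5 + 250.0ms (2/5)
16. 8500.0ms @ 68/5 + 250.0ms (2/5)
17. 8750.0ms @ 14 + 1250.0ms (2)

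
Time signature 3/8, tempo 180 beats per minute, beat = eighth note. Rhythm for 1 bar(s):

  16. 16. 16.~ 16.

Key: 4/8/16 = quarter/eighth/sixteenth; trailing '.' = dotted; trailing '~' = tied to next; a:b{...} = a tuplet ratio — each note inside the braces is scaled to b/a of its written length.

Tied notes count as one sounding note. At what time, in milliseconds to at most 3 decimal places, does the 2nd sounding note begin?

note 2 onset = 3/4b = 250.0ms

1. 0.0ms @ 0 + 250.0ms (3/4)
2. 250.0ms @ 3/4 + 250.0ms (3/4)
3. 500.0ms @ 3/2 + 500.0ms (3/2)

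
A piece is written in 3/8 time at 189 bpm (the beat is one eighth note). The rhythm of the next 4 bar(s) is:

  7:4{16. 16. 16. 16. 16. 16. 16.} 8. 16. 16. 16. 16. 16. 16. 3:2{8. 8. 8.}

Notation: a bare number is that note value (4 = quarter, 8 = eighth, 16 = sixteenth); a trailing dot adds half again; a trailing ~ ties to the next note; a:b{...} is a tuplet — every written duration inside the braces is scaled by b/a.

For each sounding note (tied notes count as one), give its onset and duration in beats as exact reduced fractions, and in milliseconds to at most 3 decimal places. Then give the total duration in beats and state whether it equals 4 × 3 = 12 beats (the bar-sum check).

1) 0.0ms=0b +136.054ms=3/7b
2) 136.054ms=3/7b +136.054ms=3/7b
3) 272.109ms=6/7b +136.054ms=3/7b
4) 408.163ms=9/7b +136.054ms=3/7b
5) 544.218ms=12/7b +136.054ms=3/7b
6) 680.272ms=15/7b +136.054ms=3/7b
7) 816.327ms=18/7b +136.054ms=3/7b
8) 952.381ms=3b +476.19ms=3/2b
9) 1428.571ms=9/2b +238.095ms=3/4b
10) 1666.667ms=21/4b +238.095ms=3/4b
11) 1904.762ms=6b +238.095ms=3/4b
12) 2142.857ms=27/4b +238.095ms=3/4b
13) 2380.952ms=15/2b +238.095ms=3/4b
14) 2619.048ms=33/4b +238.095ms=3/4b
15) 2857.143ms=9b +317.46ms=1b
16) 3174.603ms=10b +317.46ms=1b
17) 3492.063ms=11b +317.46ms=1b
Σ=12b of 12 (189bpm 3/8) — PASS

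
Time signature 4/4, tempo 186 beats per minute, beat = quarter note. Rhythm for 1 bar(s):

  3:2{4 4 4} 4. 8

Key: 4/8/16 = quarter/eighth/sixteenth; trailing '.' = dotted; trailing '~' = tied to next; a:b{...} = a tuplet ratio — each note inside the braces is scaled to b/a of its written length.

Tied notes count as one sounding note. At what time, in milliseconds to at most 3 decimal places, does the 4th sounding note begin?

note 4 onset = 2b = 645.161ms

1. 0.0ms @ 0 + 215.054ms (2/3)
2. 215.054ms @ 2/3 + 215.054ms (2/3)
3. 430.108ms @ 4/3 + 215.054ms (2/3)
4. 645.161ms @ 2 + 483.871ms (3/2)
5. 1129.032ms @ 7/2 + 161.29ms (1/2)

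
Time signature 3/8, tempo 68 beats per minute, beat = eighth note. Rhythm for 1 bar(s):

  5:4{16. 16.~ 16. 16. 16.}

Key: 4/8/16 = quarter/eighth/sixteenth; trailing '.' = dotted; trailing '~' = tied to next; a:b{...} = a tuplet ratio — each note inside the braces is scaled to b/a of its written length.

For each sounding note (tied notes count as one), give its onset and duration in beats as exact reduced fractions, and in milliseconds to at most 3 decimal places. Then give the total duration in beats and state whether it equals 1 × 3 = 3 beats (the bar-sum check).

1) 0.0ms=0b +529.412ms=3/5b
2) 529.412ms=3/5b +1058.824ms=6/5b
3) 1588.235ms=9/5b +529.412ms=3/5b
4) 2117.647ms=12/5b +529.412ms=3/5b
Σ=3b of 3 (68bpm 3/8) — PASS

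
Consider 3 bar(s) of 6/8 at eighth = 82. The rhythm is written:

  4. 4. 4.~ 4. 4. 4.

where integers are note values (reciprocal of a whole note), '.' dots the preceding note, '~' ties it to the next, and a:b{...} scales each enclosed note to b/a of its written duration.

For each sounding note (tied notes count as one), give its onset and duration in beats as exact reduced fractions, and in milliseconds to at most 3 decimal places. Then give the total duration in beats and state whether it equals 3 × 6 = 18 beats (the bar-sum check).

1) 0.0ms=0b +2195.122ms=3b
2) 2195.122ms=3b +2195.122ms=3b
3) 4390.244ms=6b +4390.244ms=6b
4) 8780.488ms=12b +2195.122ms=3b
5) 10975.61ms=15b +2195.122ms=3b
Σ=18b of 18 (82bpm 6/8) — PASS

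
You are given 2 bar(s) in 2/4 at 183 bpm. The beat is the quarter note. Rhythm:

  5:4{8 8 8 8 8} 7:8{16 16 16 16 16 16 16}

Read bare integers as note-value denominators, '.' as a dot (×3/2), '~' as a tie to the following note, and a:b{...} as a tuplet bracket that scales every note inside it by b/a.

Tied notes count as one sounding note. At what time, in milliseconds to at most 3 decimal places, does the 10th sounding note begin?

1. 0.0ms @ 0 + 131.148ms (2/5)
2. 131.148ms @ 2/5 + 131.148ms (2/5)
3. 262.295ms @ 4/5 + 131.148ms (2/5)
4. 393.443ms @ 6/5 + 131.148ms (2/5)
5. 524.59ms @ 8/5 + 131.148ms (2/5)
6. 655.738ms @ 2 + 93.677ms (2/7)
7. 749.415ms @ 16/7 + 93.677ms (2/7)
8. 843.091ms @ 18/7 + 93.677ms (2/7)
9. 936.768ms @ 20/7 + 93.677ms (2/7)
10. 1030.445ms @ 22/7 + 93.677ms (2/7)
11. 1124.122ms @ 24/7 + 93.677ms (2/7)
12. 1217.799ms @ 26/7 + 93.677ms (2/7)

note 10 onset = 22/7b = 1030.445ms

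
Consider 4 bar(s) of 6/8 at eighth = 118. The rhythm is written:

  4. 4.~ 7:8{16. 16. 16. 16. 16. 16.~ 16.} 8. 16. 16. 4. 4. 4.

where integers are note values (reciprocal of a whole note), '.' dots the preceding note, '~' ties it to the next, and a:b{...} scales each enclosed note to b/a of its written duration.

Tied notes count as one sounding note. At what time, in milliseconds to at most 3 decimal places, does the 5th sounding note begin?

1. 0.0ms @ 0 + 1525.424ms (3)
2. 1525.424ms @ 3 + 1961.259ms (27/7)
3. 3486.683ms @ 48/7 + 435.835ms (6/7)
4. 3922.518ms @ 54/7 + 435.835ms (6/7)
5. 4358.354ms @ 60/7 + 435.835ms (6/7)
6. 4794.189ms @ 66/7 + 435.835ms (6/7)
7. 5230.024ms @ 72/7 + 871.671ms (12/7)
8. 6101.695ms @ 12 + 762.712ms (3/2)
9. 6864.407ms @ 27/2 + 381.356ms (3/4)
10. 7245.763ms @ 57/4 + 381.356ms (3/4)
11. 7627.119ms @ 15 + 1525.424ms (3)
12. 9152.542ms @ 18 + 1525.424ms (3)
13. 10677.966ms @ 21 + 1525.424ms (3)

note 5 onset = 60/7b = 4358.354ms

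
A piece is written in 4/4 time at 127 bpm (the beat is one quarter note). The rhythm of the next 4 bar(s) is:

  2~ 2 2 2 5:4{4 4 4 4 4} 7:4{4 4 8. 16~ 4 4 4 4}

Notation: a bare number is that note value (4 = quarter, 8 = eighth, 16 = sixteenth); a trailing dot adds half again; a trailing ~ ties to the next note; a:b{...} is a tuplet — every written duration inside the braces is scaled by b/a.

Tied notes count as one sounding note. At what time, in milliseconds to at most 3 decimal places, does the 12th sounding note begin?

1. 0.0ms @ 0 + 1889.764ms (4)
2. 1889.764ms @ 4 + 944.882ms (2)
3. 2834.646ms @ 6 + 944.882ms (2)
4. 3779.528ms @ 8 + 377.953ms (4/5)
5. 4157.48ms @ 44/5 + 377.953ms (4/5)
6. 4535.433ms @ 48/5 + 377.953ms (4/5)
7. 4913.386ms @ 52/5 + 377.953ms (4/5)
8. 5291.339ms @ 56/5 + 377.953ms (4/5)
9. 5669.291ms @ 12 + 269.966ms (4/7)
10. 5939.258ms @ 88/7 + 269.966ms (4/7)
11. 6209.224ms @ 92/7 + 202.475ms (3/7)
12. 6411.699ms @ 95/7 + 337.458ms (5/7)
13. 6749.156ms @ 100/7 + 269.966ms (4/7)
14. 7019.123ms @ 104/7 + 269.966ms (4/7)
15. 7289.089ms @ 108/7 + 269.966ms (4/7)

note 12 onset = 95/7b = 6411.699ms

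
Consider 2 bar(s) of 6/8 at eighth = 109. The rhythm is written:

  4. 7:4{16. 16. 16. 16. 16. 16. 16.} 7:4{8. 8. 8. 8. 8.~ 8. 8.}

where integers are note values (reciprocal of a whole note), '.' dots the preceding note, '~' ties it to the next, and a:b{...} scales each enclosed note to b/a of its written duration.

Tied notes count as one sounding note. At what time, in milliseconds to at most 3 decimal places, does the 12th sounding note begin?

note 12 onset = 60/7b = 4718.218ms

1. 0.0ms @ 0 + 1651.376ms (3)
2. 1651.376ms @ 3 + 235.911ms (3/7)
3. 1887.287ms @ 24/7 + 235.911ms (3/7)
4. 2123.198ms @ 27/7 + 235.911ms (3/7)
5. 2359.109ms @ 30/7 + 235.911ms (3/7)
6. 2595.02ms @ 33/7 + 235.911ms (3/7)
7. 2830.931ms @ 36/7 + 235.911ms (3/7)
8. 3066.841ms @ 39/7 + 235.911ms (3/7)
9. 3302.752ms @ 6 + 471.822ms (6/7)
10. 3774.574ms @ 48/7 + 471.822ms (6/7)
11. 4246.396ms @ 54/7 + 471.822ms (6/7)
12. 4718.218ms @ 60/7 + 471.822ms (6/7)
13. 5190.039ms @ 66/7 + 943.644ms (12/7)
14. 6133.683ms @ 78/7 + 471.822ms (6/7)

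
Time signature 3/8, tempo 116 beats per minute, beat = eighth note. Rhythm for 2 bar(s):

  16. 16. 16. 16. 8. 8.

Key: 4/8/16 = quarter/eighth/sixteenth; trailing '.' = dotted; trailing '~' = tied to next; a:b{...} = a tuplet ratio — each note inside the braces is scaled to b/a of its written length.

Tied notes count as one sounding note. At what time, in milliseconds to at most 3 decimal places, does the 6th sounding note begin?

note 6 onset = 9/2b = 2327.586ms

1. 0.0ms @ 0 + 387.931ms (3/4)
2. 387.931ms @ 3/4 + 387.931ms (3/4)
3. 775.862ms @ 3/2 + 387.931ms (3/4)
4. 1163.793ms @ 9/4 + 387.931ms (3/4)
5. 1551.724ms @ 3 + 775.862ms (3/2)
6. 2327.586ms @ 9/2 + 775.862ms (3/2)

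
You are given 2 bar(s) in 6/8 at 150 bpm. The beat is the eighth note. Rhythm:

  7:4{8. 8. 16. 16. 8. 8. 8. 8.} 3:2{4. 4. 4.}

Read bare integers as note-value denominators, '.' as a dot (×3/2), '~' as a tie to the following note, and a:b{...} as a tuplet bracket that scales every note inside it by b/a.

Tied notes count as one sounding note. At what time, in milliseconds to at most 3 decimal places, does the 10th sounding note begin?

1. 0.0ms @ 0 + 342.857ms (6/7)
2. 342.857ms @ 6/7 + 342.857ms (6/7)
3. 685.714ms @ 12/7 + 171.429ms (3/7)
4. 857.143ms @ 15/7 + 171.429ms (3/7)
5. 1028.571ms @ 18/7 + 342.857ms (6/7)
6. 1371.429ms @ 24/7 + 342.857ms (6/7)
7. 1714.286ms @ 30/7 + 342.857ms (6/7)
8. 2057.143ms @ 36/7 + 342.857ms (6/7)
9. 2400.0ms @ 6 + 800.0ms (2)
10. 3200.0ms @ 8 + 800.0ms (2)
11. 4000.0ms @ 10 + 800.0ms (2)

note 10 onset = 8b = 3200.0ms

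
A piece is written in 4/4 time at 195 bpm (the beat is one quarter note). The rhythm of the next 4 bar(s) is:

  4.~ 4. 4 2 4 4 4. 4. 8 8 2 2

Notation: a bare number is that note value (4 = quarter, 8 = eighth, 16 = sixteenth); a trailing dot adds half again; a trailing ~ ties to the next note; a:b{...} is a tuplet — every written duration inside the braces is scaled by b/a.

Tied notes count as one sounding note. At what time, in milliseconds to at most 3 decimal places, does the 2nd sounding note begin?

1. 0.0ms @ 0 + 923.077ms (3)
2. 923.077ms @ 3 + 307.692ms (1)
3. 1230.769ms @ 4 + 615.385ms (2)
4. 1846.154ms @ 6 + 307.692ms (1)
5. 2153.846ms @ 7 + 307.692ms (1)
6. 2461.538ms @ 8 + 461.538ms (3/2)
7. 2923.077ms @ 19/2 + 461.538ms (3/2)
8. 3384.615ms @ 11 + 153.846ms (1/2)
9. 3538.462ms @ 23/2 + 153.846ms (1/2)
10. 3692.308ms @ 12 + 615.385ms (2)
11. 4307.692ms @ 14 + 615.385ms (2)

note 2 onset = 3b = 923.077ms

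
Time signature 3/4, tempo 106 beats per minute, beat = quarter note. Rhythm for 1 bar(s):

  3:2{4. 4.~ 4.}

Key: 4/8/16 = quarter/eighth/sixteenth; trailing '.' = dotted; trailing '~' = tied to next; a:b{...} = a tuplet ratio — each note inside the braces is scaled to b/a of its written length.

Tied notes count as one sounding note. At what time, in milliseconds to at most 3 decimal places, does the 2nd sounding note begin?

1. 0.0ms @ 0 + 566.038ms (1)
2. 566.038ms @ 1 + 1132.075ms (2)

note 2 onset = 1b = 566.038ms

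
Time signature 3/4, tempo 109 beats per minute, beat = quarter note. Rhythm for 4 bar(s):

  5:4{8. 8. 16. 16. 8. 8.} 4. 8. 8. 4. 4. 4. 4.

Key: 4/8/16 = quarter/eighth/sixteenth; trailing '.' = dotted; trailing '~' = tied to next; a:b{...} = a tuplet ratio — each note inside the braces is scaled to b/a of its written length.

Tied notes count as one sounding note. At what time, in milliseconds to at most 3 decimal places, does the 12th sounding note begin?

1. 0.0ms @ 0 + 330.275ms (3/5)
2. 330.275ms @ 3/5 + 330.275ms (3/5)
3. 660.55ms @ 6/5 + 165.138ms (3/10)
4. 825.688ms @ 3/2 + 165.138ms (3/10)
5. 990.826ms @ 9/5 + 330.275ms (3/5)
6. 1321.101ms @ 12/5 + 330.275ms (3/5)
7. 1651.376ms @ 3 + 825.688ms (3/2)
8. 2477.064ms @ 9/2 + 412.844ms (3/4)
9. 2889.908ms @ 21/4 + 412.844ms (3/4)
10. 3302.752ms @ 6 + 825.688ms (3/2)
11. 4128.44ms @ 15/2 + 825.688ms (3/2)
12. 4954.128ms @ 9 + 825.688ms (3/2)
13. 5779.817ms @ 21/2 + 825.688ms (3/2)

note 12 onset = 9b = 4954.128ms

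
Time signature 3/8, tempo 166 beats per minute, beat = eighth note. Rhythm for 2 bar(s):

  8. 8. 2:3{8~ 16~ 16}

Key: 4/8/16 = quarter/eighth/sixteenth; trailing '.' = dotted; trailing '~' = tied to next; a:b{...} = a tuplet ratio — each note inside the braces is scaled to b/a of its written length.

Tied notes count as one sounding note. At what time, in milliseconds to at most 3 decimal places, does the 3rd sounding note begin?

note 3 onset = 3b = 1084.337ms

1. 0.0ms @ 0 + 542.169ms (3/2)
2. 542.169ms @ 3/2 + 542.169ms (3/2)
3. 1084.337ms @ 3 + 1084.337ms (3)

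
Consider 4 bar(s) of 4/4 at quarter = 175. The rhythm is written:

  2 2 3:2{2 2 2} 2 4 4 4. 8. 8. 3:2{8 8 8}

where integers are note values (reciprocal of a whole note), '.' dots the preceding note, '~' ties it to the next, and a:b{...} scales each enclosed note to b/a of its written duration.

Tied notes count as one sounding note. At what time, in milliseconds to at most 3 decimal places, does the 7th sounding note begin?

1. 0.0ms @ 0 + 685.714ms (2)
2. 685.714ms @ 2 + 685.714ms (2)
3. 1371.429ms @ 4 + 457.143ms (4/3)
4. 1828.571ms @ 16/3 + 457.143ms (4/3)
5. 2285.714ms @ 20/3 + 457.143ms (4/3)
6. 2742.857ms @ 8 + 685.714ms (2)
7. 3428.571ms @ 10 + 342.857ms (1)
8. 3771.429ms @ 11 + 342.857ms (1)
9. 4114.286ms @ 12 + 514.286ms (3/2)
10. 4628.571ms @ 27/2 + 257.143ms (3/4)
11. 4885.714ms @ 57/4 + 257.143ms (3/4)
12. 5142.857ms @ 15 + 114.286ms (1/3)
13. 5257.143ms @ 46/3 + 114.286ms (1/3)
14. 5371.429ms @ 47/3 + 114.286ms (1/3)

note 7 onset = 10b = 3428.571ms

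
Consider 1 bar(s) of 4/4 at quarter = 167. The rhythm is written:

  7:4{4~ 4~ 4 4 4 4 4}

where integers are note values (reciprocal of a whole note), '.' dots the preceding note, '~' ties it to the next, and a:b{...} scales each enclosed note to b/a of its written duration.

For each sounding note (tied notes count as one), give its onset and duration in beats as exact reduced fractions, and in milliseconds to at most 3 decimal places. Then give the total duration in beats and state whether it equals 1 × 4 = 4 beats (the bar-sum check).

1) 0.0ms=0b +615.911ms=12/7b
2) 615.911ms=12/7b +205.304ms=4/7b
3) 821.215ms=16/7b +205.304ms=4/7b
4) 1026.518ms=20/7b +205.304ms=4/7b
5) 1231.822ms=24/7b +205.304ms=4/7b
Σ=4b of 4 (167bpm 4/4) — PASS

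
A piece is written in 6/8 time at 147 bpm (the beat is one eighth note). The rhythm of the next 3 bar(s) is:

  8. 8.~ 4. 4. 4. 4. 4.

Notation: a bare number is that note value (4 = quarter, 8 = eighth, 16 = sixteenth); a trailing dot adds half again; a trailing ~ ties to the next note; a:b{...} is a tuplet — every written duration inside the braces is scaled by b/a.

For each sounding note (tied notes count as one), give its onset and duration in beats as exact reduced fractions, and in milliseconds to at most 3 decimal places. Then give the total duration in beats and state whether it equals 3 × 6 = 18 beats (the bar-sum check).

1) 0.0ms=0b +612.245ms=3/2b
2) 612.245ms=3/2b +1836.735ms=9/2b
3) 2448.98ms=6b +1224.49ms=3b
4) 3673.469ms=9b +1224.49ms=3b
5) 4897.959ms=12b +1224.49ms=3b
6) 6122.449ms=15b +1224.49ms=3b
Σ=18b of 18 (147bpm 6/8) — PASS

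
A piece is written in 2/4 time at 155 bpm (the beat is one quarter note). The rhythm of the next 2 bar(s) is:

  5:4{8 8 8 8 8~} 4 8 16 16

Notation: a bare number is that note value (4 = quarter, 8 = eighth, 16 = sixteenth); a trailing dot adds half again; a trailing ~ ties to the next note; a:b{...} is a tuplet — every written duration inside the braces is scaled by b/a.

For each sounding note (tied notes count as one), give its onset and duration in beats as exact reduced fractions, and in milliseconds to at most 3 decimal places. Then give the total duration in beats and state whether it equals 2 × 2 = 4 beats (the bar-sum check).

1) 0.0ms=0b +154.839ms=2/5b
2) 154.839ms=2/5b +154.839ms=2/5b
3) 309.677ms=4/5b +154.839ms=2/5b
4) 464.516ms=6/5b +154.839ms=2/5b
5) 619.355ms=8/5b +541.935ms=7/5b
6) 1161.29ms=3b +193.548ms=1/2b
7) 1354.839ms=7/2b +96.774ms=1/4b
8) 1451.613ms=15/4b +96.774ms=1/4b
Σ=4b of 4 (155bpm 2/4) — PASS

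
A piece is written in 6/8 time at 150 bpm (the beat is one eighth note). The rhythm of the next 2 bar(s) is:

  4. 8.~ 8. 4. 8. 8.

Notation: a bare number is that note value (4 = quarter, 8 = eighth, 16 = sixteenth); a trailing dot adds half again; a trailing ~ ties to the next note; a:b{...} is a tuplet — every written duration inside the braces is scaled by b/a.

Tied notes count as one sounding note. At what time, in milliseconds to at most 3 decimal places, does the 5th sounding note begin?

note 5 onset = 21/2b = 4200.0ms

1. 0.0ms @ 0 + 1200.0ms (3)
2. 1200.0ms @ 3 + 1200.0ms (3)
3. 2400.0ms @ 6 + 1200.0ms (3)
4. 3600.0ms @ 9 + 600.0ms (3/2)
5. 4200.0ms @ 21/2 + 600.0ms (3/2)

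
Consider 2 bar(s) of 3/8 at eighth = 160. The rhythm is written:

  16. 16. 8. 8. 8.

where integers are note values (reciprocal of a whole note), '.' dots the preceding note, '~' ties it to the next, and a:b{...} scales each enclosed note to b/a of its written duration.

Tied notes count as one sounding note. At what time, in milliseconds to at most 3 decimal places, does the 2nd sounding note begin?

1. 0.0ms @ 0 + 281.25ms (3/4)
2. 281.25ms @ 3/4 + 281.25ms (3/4)
3. 562.5ms @ 3/2 + 562.5ms (3/2)
4. 1125.0ms @ 3 + 562.5ms (3/2)
5. 1687.5ms @ 9/2 + 562.5ms (3/2)

note 2 onset = 3/4b = 281.25ms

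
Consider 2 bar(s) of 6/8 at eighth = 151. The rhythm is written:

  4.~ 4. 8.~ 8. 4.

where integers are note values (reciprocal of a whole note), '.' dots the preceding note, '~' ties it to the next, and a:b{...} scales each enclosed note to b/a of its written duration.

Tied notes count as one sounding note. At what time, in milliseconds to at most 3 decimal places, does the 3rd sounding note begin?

1. 0.0ms @ 0 + 2384.106ms (6)
2. 2384.106ms @ 6 + 1192.053ms (3)
3. 3576.159ms @ 9 + 1192.053ms (3)

note 3 onset = 9b = 3576.159ms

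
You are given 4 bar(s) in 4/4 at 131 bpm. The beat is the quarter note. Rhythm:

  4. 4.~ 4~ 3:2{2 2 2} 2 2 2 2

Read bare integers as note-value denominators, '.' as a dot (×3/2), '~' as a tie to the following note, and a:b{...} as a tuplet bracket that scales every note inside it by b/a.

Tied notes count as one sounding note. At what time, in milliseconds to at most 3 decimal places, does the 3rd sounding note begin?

1. 0.0ms @ 0 + 687.023ms (3/2)
2. 687.023ms @ 3/2 + 1755.725ms (23/6)
3. 2442.748ms @ 16/3 + 610.687ms (4/3)
4. 3053.435ms @ 20/3 + 610.687ms (4/3)
5. 3664.122ms @ 8 + 916.031ms (2)
6. 4580.153ms @ 10 + 916.031ms (2)
7. 5496.183ms @ 12 + 916.031ms (2)
8. 6412.214ms @ 14 + 916.031ms (2)

note 3 onset = 16/3b = 2442.748ms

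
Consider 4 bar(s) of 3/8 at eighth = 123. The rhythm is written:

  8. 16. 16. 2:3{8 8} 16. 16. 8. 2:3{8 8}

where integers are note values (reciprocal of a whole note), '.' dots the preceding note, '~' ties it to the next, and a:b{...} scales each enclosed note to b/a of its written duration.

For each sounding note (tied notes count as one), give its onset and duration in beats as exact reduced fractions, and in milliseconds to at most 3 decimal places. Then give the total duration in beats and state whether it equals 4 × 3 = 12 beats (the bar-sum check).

1) 0.0ms=0b +731.707ms=3/2b
2) 731.707ms=3/2b +365.854ms=3/4b
3) 1097.561ms=9/4b +365.854ms=3/4b
4) 1463.415ms=3b +731.707ms=3/2b
5) 2195.122ms=9/2b +731.707ms=3/2b
6) 2926.829ms=6b +365.854ms=3/4b
7) 3292.683ms=27/4b +365.854ms=3/4b
8) 3658.537ms=15/2b +731.707ms=3/2b
9) 4390.244ms=9b +731.707ms=3/2b
10) 5121.951ms=21/2b +731.707ms=3/2b
Σ=12b of 12 (123bpm 3/8) — PASS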